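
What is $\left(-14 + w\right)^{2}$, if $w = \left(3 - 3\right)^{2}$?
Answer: $196$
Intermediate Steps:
$w = 0$ ($w = 0^{2} = 0$)
$\left(-14 + w\right)^{2} = \left(-14 + 0\right)^{2} = \left(-14\right)^{2} = 196$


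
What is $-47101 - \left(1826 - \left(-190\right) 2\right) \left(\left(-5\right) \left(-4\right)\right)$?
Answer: $-91221$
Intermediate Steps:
$-47101 - \left(1826 - \left(-190\right) 2\right) \left(\left(-5\right) \left(-4\right)\right) = -47101 - \left(1826 - -380\right) 20 = -47101 - \left(1826 + 380\right) 20 = -47101 - 2206 \cdot 20 = -47101 - 44120 = -91221$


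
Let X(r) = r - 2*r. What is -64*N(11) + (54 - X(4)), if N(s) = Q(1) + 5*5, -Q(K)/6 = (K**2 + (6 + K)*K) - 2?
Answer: 762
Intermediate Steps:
X(r) = -r
Q(K) = 12 - 6*K**2 - 6*K*(6 + K) (Q(K) = -6*((K**2 + (6 + K)*K) - 2) = -6*((K**2 + K*(6 + K)) - 2) = -6*(-2 + K**2 + K*(6 + K)) = 12 - 6*K**2 - 6*K*(6 + K))
N(s) = -11 (N(s) = (12 - 36*1 - 12*1**2) + 5*5 = (12 - 36 - 12*1) + 25 = (12 - 36 - 12) + 25 = -36 + 25 = -11)
-64*N(11) + (54 - X(4)) = -64*(-11) + (54 - (-1)*4) = 704 + (54 - 1*(-4)) = 704 + (54 + 4) = 704 + 58 = 762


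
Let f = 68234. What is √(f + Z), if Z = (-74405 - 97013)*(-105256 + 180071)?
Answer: 2*I*√3206142359 ≈ 1.1325e+5*I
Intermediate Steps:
Z = -12824637670 (Z = -171418*74815 = -12824637670)
√(f + Z) = √(68234 - 12824637670) = √(-12824569436) = 2*I*√3206142359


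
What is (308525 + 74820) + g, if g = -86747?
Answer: 296598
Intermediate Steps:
(308525 + 74820) + g = (308525 + 74820) - 86747 = 383345 - 86747 = 296598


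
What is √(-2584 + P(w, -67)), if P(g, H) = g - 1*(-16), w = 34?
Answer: I*√2534 ≈ 50.339*I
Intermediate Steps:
P(g, H) = 16 + g (P(g, H) = g + 16 = 16 + g)
√(-2584 + P(w, -67)) = √(-2584 + (16 + 34)) = √(-2584 + 50) = √(-2534) = I*√2534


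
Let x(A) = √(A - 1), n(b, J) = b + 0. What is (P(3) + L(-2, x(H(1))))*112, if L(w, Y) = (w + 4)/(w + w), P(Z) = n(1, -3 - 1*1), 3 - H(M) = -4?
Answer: 56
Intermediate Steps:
n(b, J) = b
H(M) = 7 (H(M) = 3 - 1*(-4) = 3 + 4 = 7)
P(Z) = 1
x(A) = √(-1 + A)
L(w, Y) = (4 + w)/(2*w) (L(w, Y) = (4 + w)/((2*w)) = (4 + w)*(1/(2*w)) = (4 + w)/(2*w))
(P(3) + L(-2, x(H(1))))*112 = (1 + (½)*(4 - 2)/(-2))*112 = (1 + (½)*(-½)*2)*112 = (1 - ½)*112 = (½)*112 = 56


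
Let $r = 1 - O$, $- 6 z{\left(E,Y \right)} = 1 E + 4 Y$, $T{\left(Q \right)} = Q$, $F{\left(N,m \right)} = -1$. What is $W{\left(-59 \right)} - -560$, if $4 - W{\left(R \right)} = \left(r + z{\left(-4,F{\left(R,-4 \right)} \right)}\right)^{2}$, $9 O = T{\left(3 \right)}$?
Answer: $560$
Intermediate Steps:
$z{\left(E,Y \right)} = - \frac{2 Y}{3} - \frac{E}{6}$ ($z{\left(E,Y \right)} = - \frac{1 E + 4 Y}{6} = - \frac{E + 4 Y}{6} = - \frac{2 Y}{3} - \frac{E}{6}$)
$O = \frac{1}{3}$ ($O = \frac{1}{9} \cdot 3 = \frac{1}{3} \approx 0.33333$)
$r = \frac{2}{3}$ ($r = 1 - \frac{1}{3} = \frac{2}{3} \approx 0.66667$)
$W{\left(R \right)} = 0$ ($W{\left(R \right)} = 4 - \left(\frac{2}{3} - - \frac{4}{3}\right)^{2} = 4 - \left(\frac{2}{3} + \left(\frac{2}{3} + \frac{2}{3}\right)\right)^{2} = 4 - \left(\frac{2}{3} + \frac{4}{3}\right)^{2} = 4 - 2^{2} = 4 - 4 = 0$)
$W{\left(-59 \right)} - -560 = 0 - -560 = 0 + 560 = 560$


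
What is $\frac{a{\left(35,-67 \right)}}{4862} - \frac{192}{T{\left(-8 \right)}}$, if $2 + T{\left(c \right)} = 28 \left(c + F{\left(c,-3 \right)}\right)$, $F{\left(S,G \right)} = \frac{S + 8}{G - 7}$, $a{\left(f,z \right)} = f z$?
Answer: $\frac{201767}{549406} \approx 0.36725$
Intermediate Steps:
$F{\left(S,G \right)} = \frac{8 + S}{-7 + G}$
$T{\left(c \right)} = - \frac{122}{5} + \frac{126 c}{5}$ ($T{\left(c \right)} = -2 + 28 \left(c + \frac{8 + c}{-7 - 3}\right) = -2 + 28 \left(c + \frac{8 + c}{-10}\right) = -2 + 28 \left(c - \frac{8 + c}{10}\right) = -2 + 28 \left(c - \left(\frac{4}{5} + \frac{c}{10}\right)\right) = -2 + 28 \left(- \frac{4}{5} + \frac{9 c}{10}\right) = -2 + \left(- \frac{112}{5} + \frac{126 c}{5}\right) = - \frac{122}{5} + \frac{126 c}{5}$)
$\frac{a{\left(35,-67 \right)}}{4862} - \frac{192}{T{\left(-8 \right)}} = \frac{35 \left(-67\right)}{4862} - \frac{192}{- \frac{122}{5} + \frac{126}{5} \left(-8\right)} = \left(-2345\right) \frac{1}{4862} - \frac{192}{- \frac{122}{5} - \frac{1008}{5}} = - \frac{2345}{4862} - \frac{192}{-226} = - \frac{2345}{4862} - - \frac{96}{113} = - \frac{2345}{4862} + \frac{96}{113} = \frac{201767}{549406}$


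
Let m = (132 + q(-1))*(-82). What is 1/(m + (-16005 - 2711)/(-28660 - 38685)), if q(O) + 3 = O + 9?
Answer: -67345/756535014 ≈ -8.9018e-5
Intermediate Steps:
q(O) = 6 + O (q(O) = -3 + (O + 9) = -3 + (9 + O) = 6 + O)
m = -11234 (m = (132 + (6 - 1))*(-82) = (132 + 5)*(-82) = 137*(-82) = -11234)
1/(m + (-16005 - 2711)/(-28660 - 38685)) = 1/(-11234 + (-16005 - 2711)/(-28660 - 38685)) = 1/(-11234 - 18716/(-67345)) = 1/(-11234 - 18716*(-1/67345)) = 1/(-11234 + 18716/67345) = 1/(-756535014/67345) = -67345/756535014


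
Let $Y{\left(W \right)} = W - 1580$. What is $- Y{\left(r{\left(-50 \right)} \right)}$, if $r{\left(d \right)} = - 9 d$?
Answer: $1130$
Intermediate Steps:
$Y{\left(W \right)} = -1580 + W$
$- Y{\left(r{\left(-50 \right)} \right)} = - (-1580 - -450) = - (-1580 + 450) = \left(-1\right) \left(-1130\right) = 1130$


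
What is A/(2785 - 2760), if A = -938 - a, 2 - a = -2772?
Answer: -3712/25 ≈ -148.48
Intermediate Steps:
a = 2774 (a = 2 - 1*(-2772) = 2 + 2772 = 2774)
A = -3712 (A = -938 - 1*2774 = -938 - 2774 = -3712)
A/(2785 - 2760) = -3712/(2785 - 2760) = -3712/25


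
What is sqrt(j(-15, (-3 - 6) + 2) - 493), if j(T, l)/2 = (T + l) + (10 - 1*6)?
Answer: 23*I ≈ 23.0*I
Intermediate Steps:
j(T, l) = 8 + 2*T + 2*l (j(T, l) = 2*((T + l) + (10 - 1*6)) = 2*((T + l) + (10 - 6)) = 2*((T + l) + 4) = 2*(4 + T + l) = 8 + 2*T + 2*l)
sqrt(j(-15, (-3 - 6) + 2) - 493) = sqrt((8 + 2*(-15) + 2*((-3 - 6) + 2)) - 493) = sqrt((8 - 30 + 2*(-9 + 2)) - 493) = sqrt((8 - 30 + 2*(-7)) - 493) = sqrt((8 - 30 - 14) - 493) = sqrt(-36 - 493) = sqrt(-529) = 23*I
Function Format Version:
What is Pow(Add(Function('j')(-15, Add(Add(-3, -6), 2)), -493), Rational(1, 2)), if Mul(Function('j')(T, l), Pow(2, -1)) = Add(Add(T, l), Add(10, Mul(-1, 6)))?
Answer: Mul(23, I) ≈ Mul(23.000, I)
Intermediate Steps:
Function('j')(T, l) = Add(8, Mul(2, T), Mul(2, l)) (Function('j')(T, l) = Mul(2, Add(Add(T, l), Add(10, Mul(-1, 6)))) = Mul(2, Add(Add(T, l), Add(10, -6))) = Mul(2, Add(Add(T, l), 4)) = Mul(2, Add(4, T, l)) = Add(8, Mul(2, T), Mul(2, l)))
Pow(Add(Function('j')(-15, Add(Add(-3, -6), 2)), -493), Rational(1, 2)) = Pow(Add(Add(8, Mul(2, -15), Mul(2, Add(Add(-3, -6), 2))), -493), Rational(1, 2)) = Pow(Add(Add(8, -30, Mul(2, Add(-9, 2))), -493), Rational(1, 2)) = Pow(Add(Add(8, -30, Mul(2, -7)), -493), Rational(1, 2)) = Pow(Add(Add(8, -30, -14), -493), Rational(1, 2)) = Pow(Add(-36, -493), Rational(1, 2)) = Pow(-529, Rational(1, 2)) = Mul(23, I)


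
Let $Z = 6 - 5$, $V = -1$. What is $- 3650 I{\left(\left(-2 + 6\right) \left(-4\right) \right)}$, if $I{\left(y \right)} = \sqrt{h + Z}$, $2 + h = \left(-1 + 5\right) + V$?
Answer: $- 3650 \sqrt{2} \approx -5161.9$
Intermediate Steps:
$Z = 1$
$h = 1$ ($h = -2 + \left(\left(-1 + 5\right) - 1\right) = -2 + \left(4 - 1\right) = -2 + 3 = 1$)
$I{\left(y \right)} = \sqrt{2}$ ($I{\left(y \right)} = \sqrt{1 + 1} = \sqrt{2}$)
$- 3650 I{\left(\left(-2 + 6\right) \left(-4\right) \right)} = - 3650 \sqrt{2}$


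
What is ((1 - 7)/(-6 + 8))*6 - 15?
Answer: -33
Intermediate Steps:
((1 - 7)/(-6 + 8))*6 - 15 = -6/2*6 - 15 = -6*½*6 - 15 = -3*6 - 15 = -18 - 15 = -33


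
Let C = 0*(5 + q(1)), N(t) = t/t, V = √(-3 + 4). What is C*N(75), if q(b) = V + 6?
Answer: 0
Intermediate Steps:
V = 1 (V = √1 = 1)
q(b) = 7 (q(b) = 1 + 6 = 7)
N(t) = 1
C = 0 (C = 0*(5 + 7) = 0*12 = 0)
C*N(75) = 0*1 = 0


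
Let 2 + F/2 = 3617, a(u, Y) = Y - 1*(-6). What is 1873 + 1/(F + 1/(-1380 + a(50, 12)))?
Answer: 18443917469/9847259 ≈ 1873.0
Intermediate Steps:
a(u, Y) = 6 + Y (a(u, Y) = Y + 6 = 6 + Y)
F = 7230 (F = -4 + 2*3617 = -4 + 7234 = 7230)
1873 + 1/(F + 1/(-1380 + a(50, 12))) = 1873 + 1/(7230 + 1/(-1380 + (6 + 12))) = 1873 + 1/(7230 + 1/(-1380 + 18)) = 1873 + 1/(7230 + 1/(-1362)) = 1873 + 1/(7230 - 1/1362) = 1873 + 1/(9847259/1362) = 1873 + 1362/9847259 = 18443917469/9847259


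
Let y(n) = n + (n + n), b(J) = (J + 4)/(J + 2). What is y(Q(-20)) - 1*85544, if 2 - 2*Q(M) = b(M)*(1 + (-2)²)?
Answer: -256643/3 ≈ -85548.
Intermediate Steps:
b(J) = (4 + J)/(2 + J)
Q(M) = 1 - 5*(4 + M)/(2*(2 + M)) (Q(M) = 1 - (4 + M)/(2 + M)*(1 + (-2)²)/2 = 1 - (4 + M)/(2 + M)*(1 + 4)/2 = 1 - (4 + M)/(2 + M)*5/2 = 1 - 5*(4 + M)/(2*(2 + M)))
y(n) = 3*n (y(n) = n + 2*n = 3*n)
y(Q(-20)) - 1*85544 = 3*((-16 - 3*(-20))/(2*(2 - 20))) - 1*85544 = 3*((½)*(-16 + 60)/(-18)) - 85544 = 3*((½)*(-1/18)*44) - 85544 = 3*(-11/9) - 85544 = -11/3 - 85544 = -256643/3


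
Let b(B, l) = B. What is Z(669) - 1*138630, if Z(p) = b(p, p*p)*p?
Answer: 308931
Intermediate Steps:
Z(p) = p² (Z(p) = p*p = p²)
Z(669) - 1*138630 = 669² - 1*138630 = 447561 - 138630 = 308931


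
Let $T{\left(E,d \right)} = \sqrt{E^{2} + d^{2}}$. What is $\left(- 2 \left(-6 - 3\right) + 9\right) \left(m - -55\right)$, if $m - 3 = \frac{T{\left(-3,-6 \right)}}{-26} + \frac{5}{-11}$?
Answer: $\frac{17091}{11} - \frac{81 \sqrt{5}}{26} \approx 1546.8$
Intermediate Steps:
$m = \frac{28}{11} - \frac{3 \sqrt{5}}{26}$ ($m = 3 + \left(\frac{\sqrt{\left(-3\right)^{2} + \left(-6\right)^{2}}}{-26} + \frac{5}{-11}\right) = 3 + \left(\sqrt{9 + 36} \left(- \frac{1}{26}\right) + 5 \left(- \frac{1}{11}\right)\right) = 3 - \left(\frac{5}{11} - \sqrt{45} \left(- \frac{1}{26}\right)\right) = 3 - \left(\frac{5}{11} - 3 \sqrt{5} \left(- \frac{1}{26}\right)\right) = 3 - \left(\frac{5}{11} + \frac{3 \sqrt{5}}{26}\right) = \frac{28}{11} - \frac{3 \sqrt{5}}{26} \approx 2.2874$)
$\left(- 2 \left(-6 - 3\right) + 9\right) \left(m - -55\right) = \left(- 2 \left(-6 - 3\right) + 9\right) \left(\left(\frac{28}{11} - \frac{3 \sqrt{5}}{26}\right) - -55\right) = \left(\left(-2\right) \left(-9\right) + 9\right) \left(\left(\frac{28}{11} - \frac{3 \sqrt{5}}{26}\right) + 55\right) = \left(18 + 9\right) \left(\frac{633}{11} - \frac{3 \sqrt{5}}{26}\right) = 27 \left(\frac{633}{11} - \frac{3 \sqrt{5}}{26}\right) = \frac{17091}{11} - \frac{81 \sqrt{5}}{26}$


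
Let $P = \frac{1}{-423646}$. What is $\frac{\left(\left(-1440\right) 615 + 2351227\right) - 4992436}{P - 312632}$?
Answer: $\frac{498039508538}{44148432091} \approx 11.281$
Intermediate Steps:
$P = - \frac{1}{423646} \approx -2.3605 \cdot 10^{-6}$
$\frac{\left(\left(-1440\right) 615 + 2351227\right) - 4992436}{P - 312632} = \frac{\left(\left(-1440\right) 615 + 2351227\right) - 4992436}{- \frac{1}{423646} - 312632} = \frac{\left(-885600 + 2351227\right) - 4992436}{- \frac{132445296273}{423646}} = \left(1465627 - 4992436\right) \left(- \frac{423646}{132445296273}\right) = \left(-3526809\right) \left(- \frac{423646}{132445296273}\right) = \frac{498039508538}{44148432091}$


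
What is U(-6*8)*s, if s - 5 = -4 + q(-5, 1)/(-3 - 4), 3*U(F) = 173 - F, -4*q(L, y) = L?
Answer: 5083/84 ≈ 60.512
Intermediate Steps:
q(L, y) = -L/4
U(F) = 173/3 - F/3 (U(F) = (173 - F)/3 = 173/3 - F/3)
s = 23/28 (s = 5 + (-4 + (-1/4*(-5))/(-3 - 4)) = 5 + (-4 + (5/4)/(-7)) = 5 + (-4 + (5/4)*(-1/7)) = 5 + (-4 - 5/28) = 5 - 117/28 = 23/28 ≈ 0.82143)
U(-6*8)*s = (173/3 - (-2)*8)*(23/28) = (173/3 - 1/3*(-48))*(23/28) = (173/3 + 16)*(23/28) = (221/3)*(23/28) = 5083/84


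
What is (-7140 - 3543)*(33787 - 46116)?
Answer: 131710707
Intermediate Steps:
(-7140 - 3543)*(33787 - 46116) = -10683*(-12329) = 131710707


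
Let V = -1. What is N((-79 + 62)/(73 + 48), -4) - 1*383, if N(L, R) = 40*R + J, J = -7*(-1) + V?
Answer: -537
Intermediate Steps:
J = 6 (J = -7*(-1) - 1 = 7 - 1 = 6)
N(L, R) = 6 + 40*R (N(L, R) = 40*R + 6 = 6 + 40*R)
N((-79 + 62)/(73 + 48), -4) - 1*383 = (6 + 40*(-4)) - 1*383 = (6 - 160) - 383 = -154 - 383 = -537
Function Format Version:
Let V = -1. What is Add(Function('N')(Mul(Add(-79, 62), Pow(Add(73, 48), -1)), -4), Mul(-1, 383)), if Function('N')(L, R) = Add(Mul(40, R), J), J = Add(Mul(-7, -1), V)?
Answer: -537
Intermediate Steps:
J = 6 (J = Add(Mul(-7, -1), -1) = Add(7, -1) = 6)
Function('N')(L, R) = Add(6, Mul(40, R)) (Function('N')(L, R) = Add(Mul(40, R), 6) = Add(6, Mul(40, R)))
Add(Function('N')(Mul(Add(-79, 62), Pow(Add(73, 48), -1)), -4), Mul(-1, 383)) = Add(Add(6, Mul(40, -4)), Mul(-1, 383)) = Add(Add(6, -160), -383) = Add(-154, -383) = -537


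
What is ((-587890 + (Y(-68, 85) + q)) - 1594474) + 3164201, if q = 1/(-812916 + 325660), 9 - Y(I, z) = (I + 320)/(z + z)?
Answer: 40664818744619/41416760 ≈ 9.8184e+5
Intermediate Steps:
Y(I, z) = 9 - (320 + I)/(2*z) (Y(I, z) = 9 - (I + 320)/(z + z) = 9 - (320 + I)/(2*z))
q = -1/487256 (q = 1/(-487256) = -1/487256 ≈ -2.0523e-6)
((-587890 + (Y(-68, 85) + q)) - 1594474) + 3164201 = ((-587890 + ((1/2)*(-320 - 1*(-68) + 18*85)/85 - 1/487256)) - 1594474) + 3164201 = ((-587890 + ((1/2)*(1/85)*(-320 + 68 + 1530) - 1/487256)) - 1594474) + 3164201 = ((-587890 + ((1/2)*(1/85)*1278 - 1/487256)) - 1594474) + 3164201 = ((-587890 + (639/85 - 1/487256)) - 1594474) + 3164201 = ((-587890 + 311356499/41416760) - 1594474) + 3164201 = (-24348187679901/41416760 - 1594474) + 3164201 = -90386134664141/41416760 + 3164201 = 40664818744619/41416760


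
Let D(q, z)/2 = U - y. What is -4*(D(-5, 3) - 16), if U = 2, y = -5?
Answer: 8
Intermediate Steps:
D(q, z) = 14 (D(q, z) = 2*(2 - 1*(-5)) = 2*(2 + 5) = 2*7 = 14)
-4*(D(-5, 3) - 16) = -4*(14 - 16) = -4*(-2) = 8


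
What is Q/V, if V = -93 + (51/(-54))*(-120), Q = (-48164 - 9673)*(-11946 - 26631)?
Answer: 6693533847/61 ≈ 1.0973e+8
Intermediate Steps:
Q = 2231177949 (Q = -57837*(-38577) = 2231177949)
V = 61/3 (V = -93 + (51*(-1/54))*(-120) = -93 - 17/18*(-120) = -93 + 340/3 = 61/3 ≈ 20.333)
Q/V = 2231177949/(61/3) = 2231177949*(3/61) = 6693533847/61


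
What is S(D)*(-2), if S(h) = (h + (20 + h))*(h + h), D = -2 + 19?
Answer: -3672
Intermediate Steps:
D = 17
S(h) = 2*h*(20 + 2*h) (S(h) = (20 + 2*h)*(2*h) = 2*h*(20 + 2*h))
S(D)*(-2) = (4*17*(10 + 17))*(-2) = (4*17*27)*(-2) = 1836*(-2) = -3672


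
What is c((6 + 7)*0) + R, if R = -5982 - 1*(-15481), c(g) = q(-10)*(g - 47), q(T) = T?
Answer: 9969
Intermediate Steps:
c(g) = 470 - 10*g (c(g) = -10*(g - 47) = -10*(-47 + g) = 470 - 10*g)
R = 9499 (R = -5982 + 15481 = 9499)
c((6 + 7)*0) + R = (470 - 10*(6 + 7)*0) + 9499 = (470 - 130*0) + 9499 = (470 - 10*0) + 9499 = (470 + 0) + 9499 = 470 + 9499 = 9969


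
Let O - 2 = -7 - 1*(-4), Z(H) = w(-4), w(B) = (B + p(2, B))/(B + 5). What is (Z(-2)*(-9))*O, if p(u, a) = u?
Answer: -18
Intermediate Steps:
w(B) = (2 + B)/(5 + B) (w(B) = (B + 2)/(B + 5) = (2 + B)/(5 + B))
Z(H) = -2 (Z(H) = (2 - 4)/(5 - 4) = -2/1 = 1*(-2) = -2)
O = -1 (O = 2 + (-7 - 1*(-4)) = 2 + (-7 + 4) = 2 - 3 = -1)
(Z(-2)*(-9))*O = -2*(-9)*(-1) = 18*(-1) = -18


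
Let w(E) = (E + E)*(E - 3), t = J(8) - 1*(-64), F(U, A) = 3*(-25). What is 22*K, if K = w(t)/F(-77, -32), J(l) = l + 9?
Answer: -92664/25 ≈ -3706.6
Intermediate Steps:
F(U, A) = -75
J(l) = 9 + l
t = 81 (t = (9 + 8) - 1*(-64) = 17 + 64 = 81)
w(E) = 2*E*(-3 + E) (w(E) = (2*E)*(-3 + E) = 2*E*(-3 + E))
K = -4212/25 (K = (2*81*(-3 + 81))/(-75) = (2*81*78)*(-1/75) = 12636*(-1/75) = -4212/25 ≈ -168.48)
22*K = 22*(-4212/25) = -92664/25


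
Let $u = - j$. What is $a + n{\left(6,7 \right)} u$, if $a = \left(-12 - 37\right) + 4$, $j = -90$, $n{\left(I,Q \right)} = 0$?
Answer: $-45$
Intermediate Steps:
$a = -45$ ($a = -49 + 4 = -45$)
$u = 90$ ($u = \left(-1\right) \left(-90\right) = 90$)
$a + n{\left(6,7 \right)} u = -45 + 0 \cdot 90 = -45 + 0 = -45$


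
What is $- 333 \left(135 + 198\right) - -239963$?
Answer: $129074$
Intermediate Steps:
$- 333 \left(135 + 198\right) - -239963 = \left(-333\right) 333 + 239963 = -110889 + 239963 = 129074$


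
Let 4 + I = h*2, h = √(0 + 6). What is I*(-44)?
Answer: 176 - 88*√6 ≈ -39.555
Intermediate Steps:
h = √6 ≈ 2.4495
I = -4 + 2*√6 (I = -4 + √6*2 = -4 + 2*√6 ≈ 0.89898)
I*(-44) = (-4 + 2*√6)*(-44) = 176 - 88*√6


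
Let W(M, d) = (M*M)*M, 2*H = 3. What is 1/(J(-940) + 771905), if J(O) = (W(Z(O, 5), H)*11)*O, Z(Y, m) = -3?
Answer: 1/1051085 ≈ 9.5140e-7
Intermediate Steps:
H = 3/2 (H = (½)*3 = 3/2 ≈ 1.5000)
W(M, d) = M³ (W(M, d) = M²*M = M³)
J(O) = -297*O (J(O) = ((-3)³*11)*O = (-27*11)*O = -297*O)
1/(J(-940) + 771905) = 1/(-297*(-940) + 771905) = 1/(279180 + 771905) = 1/1051085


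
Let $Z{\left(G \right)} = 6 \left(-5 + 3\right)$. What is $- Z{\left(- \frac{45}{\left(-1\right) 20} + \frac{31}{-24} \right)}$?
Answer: $12$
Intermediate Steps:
$Z{\left(G \right)} = -12$ ($Z{\left(G \right)} = 6 \left(-2\right) = -12$)
$- Z{\left(- \frac{45}{\left(-1\right) 20} + \frac{31}{-24} \right)} = \left(-1\right) \left(-12\right) = 12$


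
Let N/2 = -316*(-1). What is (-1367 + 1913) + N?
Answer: 1178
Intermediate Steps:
N = 632 (N = 2*(-316*(-1)) = 2*316 = 632)
(-1367 + 1913) + N = (-1367 + 1913) + 632 = 546 + 632 = 1178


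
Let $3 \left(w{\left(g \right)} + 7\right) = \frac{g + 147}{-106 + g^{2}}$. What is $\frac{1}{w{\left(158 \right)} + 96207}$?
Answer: $\frac{74574}{7174019105} \approx 1.0395 \cdot 10^{-5}$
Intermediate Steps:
$w{\left(g \right)} = -7 + \frac{147 + g}{3 \left(-106 + g^{2}\right)}$ ($w{\left(g \right)} = -7 + \frac{\left(g + 147\right) \frac{1}{-106 + g^{2}}}{3} = -7 + \frac{\left(147 + g\right) \frac{1}{-106 + g^{2}}}{3} = -7 + \frac{\frac{1}{-106 + g^{2}} \left(147 + g\right)}{3} = -7 + \frac{147 + g}{3 \left(-106 + g^{2}\right)}$)
$\frac{1}{w{\left(158 \right)} + 96207} = \frac{1}{\frac{2373 + 158 - 21 \cdot 158^{2}}{3 \left(-106 + 158^{2}\right)} + 96207} = \frac{1}{\frac{2373 + 158 - 524244}{3 \left(-106 + 24964\right)} + 96207} = \frac{1}{\frac{2373 + 158 - 524244}{3 \cdot 24858} + 96207} = \frac{1}{\frac{1}{3} \cdot \frac{1}{24858} \left(-521713\right) + 96207} = \frac{1}{- \frac{521713}{74574} + 96207} = \frac{1}{\frac{7174019105}{74574}} = \frac{74574}{7174019105}$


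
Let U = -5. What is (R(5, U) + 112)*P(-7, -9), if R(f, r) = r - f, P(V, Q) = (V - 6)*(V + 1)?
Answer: 7956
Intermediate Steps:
P(V, Q) = (1 + V)*(-6 + V) (P(V, Q) = (-6 + V)*(1 + V) = (1 + V)*(-6 + V))
(R(5, U) + 112)*P(-7, -9) = ((-5 - 1*5) + 112)*(-6 + (-7)² - 5*(-7)) = ((-5 - 5) + 112)*(-6 + 49 + 35) = (-10 + 112)*78 = 102*78 = 7956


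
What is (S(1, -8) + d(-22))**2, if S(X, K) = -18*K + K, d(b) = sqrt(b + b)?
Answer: 18452 + 544*I*sqrt(11) ≈ 18452.0 + 1804.2*I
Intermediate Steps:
d(b) = sqrt(2)*sqrt(b) (d(b) = sqrt(2*b) = sqrt(2)*sqrt(b))
S(X, K) = -17*K
(S(1, -8) + d(-22))**2 = (-17*(-8) + sqrt(2)*sqrt(-22))**2 = (136 + sqrt(2)*(I*sqrt(22)))**2 = (136 + 2*I*sqrt(11))**2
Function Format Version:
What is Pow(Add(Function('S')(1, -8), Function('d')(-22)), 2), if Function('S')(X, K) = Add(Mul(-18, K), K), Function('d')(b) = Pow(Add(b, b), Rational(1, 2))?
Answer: Add(18452, Mul(544, I, Pow(11, Rational(1, 2)))) ≈ Add(18452., Mul(1804.2, I))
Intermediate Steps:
Function('d')(b) = Mul(Pow(2, Rational(1, 2)), Pow(b, Rational(1, 2))) (Function('d')(b) = Pow(Mul(2, b), Rational(1, 2)) = Mul(Pow(2, Rational(1, 2)), Pow(b, Rational(1, 2))))
Function('S')(X, K) = Mul(-17, K)
Pow(Add(Function('S')(1, -8), Function('d')(-22)), 2) = Pow(Add(Mul(-17, -8), Mul(Pow(2, Rational(1, 2)), Pow(-22, Rational(1, 2)))), 2) = Pow(Add(136, Mul(Pow(2, Rational(1, 2)), Mul(I, Pow(22, Rational(1, 2))))), 2) = Pow(Add(136, Mul(2, I, Pow(11, Rational(1, 2)))), 2)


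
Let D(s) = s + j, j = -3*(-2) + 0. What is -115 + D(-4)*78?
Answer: 41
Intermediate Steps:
j = 6 (j = 6 + 0 = 6)
D(s) = 6 + s (D(s) = s + 6 = 6 + s)
-115 + D(-4)*78 = -115 + (6 - 4)*78 = -115 + 2*78 = -115 + 156 = 41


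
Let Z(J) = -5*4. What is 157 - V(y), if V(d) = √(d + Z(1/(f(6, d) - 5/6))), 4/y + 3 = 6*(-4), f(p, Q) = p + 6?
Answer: 157 - 4*I*√102/9 ≈ 157.0 - 4.4887*I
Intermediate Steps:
f(p, Q) = 6 + p
y = -4/27 (y = 4/(-3 + 6*(-4)) = 4/(-3 - 24) = 4/(-27) = 4*(-1/27) = -4/27 ≈ -0.14815)
Z(J) = -20
V(d) = √(-20 + d) (V(d) = √(d - 20) = √(-20 + d))
157 - V(y) = 157 - √(-20 - 4/27) = 157 - √(-544/27) = 157 - 4*I*√102/9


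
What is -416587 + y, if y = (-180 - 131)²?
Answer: -319866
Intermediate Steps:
y = 96721 (y = (-311)² = 96721)
-416587 + y = -416587 + 96721 = -319866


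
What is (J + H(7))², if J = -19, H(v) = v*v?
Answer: 900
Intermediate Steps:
H(v) = v²
(J + H(7))² = (-19 + 7²)² = (-19 + 49)² = 30² = 900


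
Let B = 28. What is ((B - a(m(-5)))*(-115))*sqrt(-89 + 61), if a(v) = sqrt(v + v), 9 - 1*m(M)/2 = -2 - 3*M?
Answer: 920*I*sqrt(7)*(-7 + I) ≈ -2434.1 - 17039.0*I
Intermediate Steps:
m(M) = 22 + 6*M (m(M) = 18 - 2*(-2 - 3*M) = 18 + (4 + 6*M) = 22 + 6*M)
a(v) = sqrt(2)*sqrt(v) (a(v) = sqrt(2*v) = sqrt(2)*sqrt(v))
((B - a(m(-5)))*(-115))*sqrt(-89 + 61) = ((28 - sqrt(2)*sqrt(22 + 6*(-5)))*(-115))*sqrt(-89 + 61) = ((28 - sqrt(2)*sqrt(22 - 30))*(-115))*sqrt(-28) = ((28 - sqrt(2)*sqrt(-8))*(-115))*(2*I*sqrt(7)) = ((28 - sqrt(2)*2*I*sqrt(2))*(-115))*(2*I*sqrt(7)) = ((28 - 4*I)*(-115))*(2*I*sqrt(7)) = (-3220 + 460*I)*(2*I*sqrt(7)) = 2*I*sqrt(7)*(-3220 + 460*I)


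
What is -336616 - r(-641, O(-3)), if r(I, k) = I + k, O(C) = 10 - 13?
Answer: -335972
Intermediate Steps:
O(C) = -3
-336616 - r(-641, O(-3)) = -336616 - (-641 - 3) = -336616 - 1*(-644) = -336616 + 644 = -335972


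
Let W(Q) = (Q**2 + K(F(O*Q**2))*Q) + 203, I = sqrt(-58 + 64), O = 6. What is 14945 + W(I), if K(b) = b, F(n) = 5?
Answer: 15154 + 5*sqrt(6) ≈ 15166.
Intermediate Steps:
I = sqrt(6) ≈ 2.4495
W(Q) = 203 + Q**2 + 5*Q (W(Q) = (Q**2 + 5*Q) + 203 = 203 + Q**2 + 5*Q)
14945 + W(I) = 14945 + (203 + (sqrt(6))**2 + 5*sqrt(6)) = 14945 + (203 + 6 + 5*sqrt(6)) = 14945 + (209 + 5*sqrt(6)) = 15154 + 5*sqrt(6)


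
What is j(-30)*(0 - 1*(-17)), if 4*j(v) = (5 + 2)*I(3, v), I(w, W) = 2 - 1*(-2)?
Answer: 119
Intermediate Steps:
I(w, W) = 4 (I(w, W) = 2 + 2 = 4)
j(v) = 7 (j(v) = ((5 + 2)*4)/4 = (7*4)/4 = (1/4)*28 = 7)
j(-30)*(0 - 1*(-17)) = 7*(0 - 1*(-17)) = 7*(0 + 17) = 7*17 = 119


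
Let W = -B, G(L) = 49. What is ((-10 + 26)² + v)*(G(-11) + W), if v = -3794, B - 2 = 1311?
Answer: 4472032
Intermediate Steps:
B = 1313 (B = 2 + 1311 = 1313)
W = -1313 (W = -1*1313 = -1313)
((-10 + 26)² + v)*(G(-11) + W) = ((-10 + 26)² - 3794)*(49 - 1313) = (16² - 3794)*(-1264) = (256 - 3794)*(-1264) = -3538*(-1264) = 4472032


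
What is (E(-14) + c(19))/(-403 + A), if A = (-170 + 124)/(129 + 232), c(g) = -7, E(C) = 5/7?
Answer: 15884/1018703 ≈ 0.015592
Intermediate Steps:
E(C) = 5/7 (E(C) = 5*(1/7) = 5/7)
A = -46/361 ≈ -0.12742
(E(-14) + c(19))/(-403 + A) = (5/7 - 7)/(-403 - 46/361) = -44/(7*(-145529/361)) = -44/7*(-361/145529) = 15884/1018703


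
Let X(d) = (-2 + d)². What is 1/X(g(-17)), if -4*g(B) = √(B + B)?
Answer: 16/(8 + I*√34)² ≈ 0.049979 - 0.15543*I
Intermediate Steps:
g(B) = -√2*√B/4 (g(B) = -√(B + B)/4 = -√2*√B/4)
1/X(g(-17)) = 1/((-2 - √2*√(-17)/4)²) = 1/((-2 - √2*I*√17/4)²) = 1/((-2 - I*√34/4)²) = (-2 - I*√34/4)⁻²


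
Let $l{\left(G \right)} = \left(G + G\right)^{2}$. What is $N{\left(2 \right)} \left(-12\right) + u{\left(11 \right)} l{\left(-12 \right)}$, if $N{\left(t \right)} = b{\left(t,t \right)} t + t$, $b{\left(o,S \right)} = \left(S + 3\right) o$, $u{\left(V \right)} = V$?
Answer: $6072$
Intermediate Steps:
$l{\left(G \right)} = 4 G^{2}$ ($l{\left(G \right)} = \left(2 G\right)^{2} = 4 G^{2}$)
$b{\left(o,S \right)} = o \left(3 + S\right)$ ($b{\left(o,S \right)} = \left(3 + S\right) o = o \left(3 + S\right)$)
$N{\left(t \right)} = t + t^{2} \left(3 + t\right)$ ($N{\left(t \right)} = t \left(3 + t\right) t + t = t^{2} \left(3 + t\right) + t = t + t^{2} \left(3 + t\right)$)
$N{\left(2 \right)} \left(-12\right) + u{\left(11 \right)} l{\left(-12 \right)} = 2 \left(1 + 2 \left(3 + 2\right)\right) \left(-12\right) + 11 \cdot 4 \left(-12\right)^{2} = 2 \left(1 + 2 \cdot 5\right) \left(-12\right) + 11 \cdot 4 \cdot 144 = 2 \left(1 + 10\right) \left(-12\right) + 11 \cdot 576 = 2 \cdot 11 \left(-12\right) + 6336 = 22 \left(-12\right) + 6336 = -264 + 6336 = 6072$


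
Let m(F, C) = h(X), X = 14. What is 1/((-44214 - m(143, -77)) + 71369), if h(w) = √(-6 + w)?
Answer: 27155/737394017 + 2*√2/737394017 ≈ 3.6829e-5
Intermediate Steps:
m(F, C) = 2*√2 (m(F, C) = √(-6 + 14) = √8 = 2*√2)
1/((-44214 - m(143, -77)) + 71369) = 1/((-44214 - 2*√2) + 71369) = 1/(27155 - 2*√2)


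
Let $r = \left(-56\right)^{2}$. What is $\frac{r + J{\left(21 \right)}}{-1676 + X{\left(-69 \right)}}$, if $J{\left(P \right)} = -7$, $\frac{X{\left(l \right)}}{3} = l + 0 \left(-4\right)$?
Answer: $- \frac{447}{269} \approx -1.6617$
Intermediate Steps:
$X{\left(l \right)} = 3 l$ ($X{\left(l \right)} = 3 \left(l + 0 \left(-4\right)\right) = 3 \left(l + 0\right) = 3 l$)
$r = 3136$
$\frac{r + J{\left(21 \right)}}{-1676 + X{\left(-69 \right)}} = \frac{3136 - 7}{-1676 + 3 \left(-69\right)} = \frac{3129}{-1676 - 207} = \frac{3129}{-1883} = 3129 \left(- \frac{1}{1883}\right) = - \frac{447}{269}$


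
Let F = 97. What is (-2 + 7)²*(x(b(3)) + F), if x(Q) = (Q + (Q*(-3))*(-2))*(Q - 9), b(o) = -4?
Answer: 11525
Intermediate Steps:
x(Q) = 7*Q*(-9 + Q) (x(Q) = (Q - 3*Q*(-2))*(-9 + Q) = (Q + 6*Q)*(-9 + Q) = (7*Q)*(-9 + Q) = 7*Q*(-9 + Q))
(-2 + 7)²*(x(b(3)) + F) = (-2 + 7)²*(7*(-4)*(-9 - 4) + 97) = 5²*(7*(-4)*(-13) + 97) = 25*(364 + 97) = 25*461 = 11525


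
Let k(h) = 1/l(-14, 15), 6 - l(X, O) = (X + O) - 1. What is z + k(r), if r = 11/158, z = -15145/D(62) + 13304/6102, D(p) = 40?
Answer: -9184195/24408 ≈ -376.28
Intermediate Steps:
l(X, O) = 7 - O - X (l(X, O) = 6 - ((X + O) - 1) = 6 - ((O + X) - 1) = 6 - (-1 + O + X) = 6 + (1 - O - X) = 7 - O - X)
z = -9188263/24408 (z = -15145/40 + 13304/6102 = -15145*1/40 + 13304*(1/6102) = -3029/8 + 6652/3051 = -9188263/24408 ≈ -376.44)
r = 11/158 (r = 11*(1/158) = 11/158 ≈ 0.069620)
k(h) = 1/6 (k(h) = 1/(7 - 1*15 - 1*(-14)) = 1/(7 - 15 + 14) = 1/6)
z + k(r) = -9188263/24408 + 1/6 = -9184195/24408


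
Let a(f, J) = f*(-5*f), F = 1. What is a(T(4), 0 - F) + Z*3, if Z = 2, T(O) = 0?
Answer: 6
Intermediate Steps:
a(f, J) = -5*f²
a(T(4), 0 - F) + Z*3 = -5*0² + 2*3 = -5*0 + 6 = 0 + 6 = 6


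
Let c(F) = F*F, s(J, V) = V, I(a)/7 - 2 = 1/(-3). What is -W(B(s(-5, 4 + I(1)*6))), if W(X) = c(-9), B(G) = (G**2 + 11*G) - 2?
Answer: -81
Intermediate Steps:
I(a) = 35/3 (I(a) = 14 + 7/(-3) = 14 + 7*(-1/3) = 14 - 7/3 = 35/3)
B(G) = -2 + G**2 + 11*G
c(F) = F**2
W(X) = 81 (W(X) = (-9)**2 = 81)
-W(B(s(-5, 4 + I(1)*6))) = -1*81 = -81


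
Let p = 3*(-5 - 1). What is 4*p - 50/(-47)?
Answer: -3334/47 ≈ -70.936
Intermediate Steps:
p = -18 (p = 3*(-6) = -18)
4*p - 50/(-47) = 4*(-18) - 50/(-47) = -72 - 50*(-1/47) = -72 + 50/47 = -3334/47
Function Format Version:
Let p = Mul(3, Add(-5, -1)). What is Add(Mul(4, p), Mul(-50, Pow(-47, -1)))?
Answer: Rational(-3334, 47) ≈ -70.936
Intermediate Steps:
p = -18 (p = Mul(3, -6) = -18)
Add(Mul(4, p), Mul(-50, Pow(-47, -1))) = Add(Mul(4, -18), Mul(-50, Pow(-47, -1))) = Add(-72, Mul(-50, Rational(-1, 47))) = Add(-72, Rational(50, 47)) = Rational(-3334, 47)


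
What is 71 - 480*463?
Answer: -222169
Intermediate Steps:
71 - 480*463 = 71 - 222240 = -222169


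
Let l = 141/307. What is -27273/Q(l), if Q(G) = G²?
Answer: -856817659/6627 ≈ -1.2929e+5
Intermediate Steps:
l = 141/307 (l = 141*(1/307) = 141/307 ≈ 0.45928)
-27273/Q(l) = -27273/((141/307)²) = -27273/19881/94249 = -27273*94249/19881 = -856817659/6627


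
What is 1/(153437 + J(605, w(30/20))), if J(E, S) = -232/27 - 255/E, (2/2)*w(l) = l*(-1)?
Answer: 3267/501249230 ≈ 6.5177e-6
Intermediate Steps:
w(l) = -l (w(l) = l*(-1) = -l)
J(E, S) = -232/27 - 255/E (J(E, S) = -232*1/27 - 255/E = -232/27 - 255/E)
1/(153437 + J(605, w(30/20))) = 1/(153437 + (-232/27 - 255/605)) = 1/(153437 + (-232/27 - 255*1/605)) = 1/(153437 + (-232/27 - 51/121)) = 1/(153437 - 29449/3267) = 1/(501249230/3267) = 3267/501249230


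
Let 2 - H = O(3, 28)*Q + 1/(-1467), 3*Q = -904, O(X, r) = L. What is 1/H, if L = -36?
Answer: -1467/15911081 ≈ -9.2200e-5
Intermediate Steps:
O(X, r) = -36
Q = -904/3 (Q = (⅓)*(-904) = -904/3 ≈ -301.33)
H = -15911081/1467 (H = 2 - (-36*(-904/3) + 1/(-1467)) = 2 - (10848 - 1/1467) = 2 - 1*15914015/1467 = 2 - 15914015/1467 = -15911081/1467 ≈ -10846.)
1/H = 1/(-15911081/1467) = -1467/15911081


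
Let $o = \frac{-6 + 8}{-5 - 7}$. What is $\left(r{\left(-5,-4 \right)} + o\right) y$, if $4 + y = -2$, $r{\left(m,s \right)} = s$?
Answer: $25$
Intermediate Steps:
$o = - \frac{1}{6}$ ($o = \frac{2}{-12} = 2 \left(- \frac{1}{12}\right) = - \frac{1}{6} \approx -0.16667$)
$y = -6$ ($y = -4 - 2 = -6$)
$\left(r{\left(-5,-4 \right)} + o\right) y = \left(-4 - \frac{1}{6}\right) \left(-6\right) = \left(- \frac{25}{6}\right) \left(-6\right) = 25$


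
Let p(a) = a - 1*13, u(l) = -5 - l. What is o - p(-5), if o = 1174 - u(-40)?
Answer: 1157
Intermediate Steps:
o = 1139 (o = 1174 - (-5 - 1*(-40)) = 1174 - (-5 + 40) = 1174 - 1*35 = 1174 - 35 = 1139)
p(a) = -13 + a (p(a) = a - 13 = -13 + a)
o - p(-5) = 1139 - (-13 - 5) = 1139 - 1*(-18) = 1139 + 18 = 1157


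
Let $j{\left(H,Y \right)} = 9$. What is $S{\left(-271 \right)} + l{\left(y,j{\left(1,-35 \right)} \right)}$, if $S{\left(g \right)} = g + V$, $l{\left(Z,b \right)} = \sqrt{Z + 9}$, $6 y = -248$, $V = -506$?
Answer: $-777 + \frac{i \sqrt{291}}{3} \approx -777.0 + 5.6862 i$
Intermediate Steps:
$y = - \frac{124}{3}$ ($y = \frac{1}{6} \left(-248\right) = - \frac{124}{3} \approx -41.333$)
$l{\left(Z,b \right)} = \sqrt{9 + Z}$
$S{\left(g \right)} = -506 + g$ ($S{\left(g \right)} = g - 506 = -506 + g$)
$S{\left(-271 \right)} + l{\left(y,j{\left(1,-35 \right)} \right)} = \left(-506 - 271\right) + \sqrt{9 - \frac{124}{3}} = -777 + \sqrt{- \frac{97}{3}} = -777 + \frac{i \sqrt{291}}{3}$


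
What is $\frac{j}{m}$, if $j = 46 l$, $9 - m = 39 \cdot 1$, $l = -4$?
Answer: $\frac{92}{15} \approx 6.1333$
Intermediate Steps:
$m = -30$ ($m = 9 - 39 \cdot 1 = 9 - 39 = -30$)
$j = -184$ ($j = 46 \left(-4\right) = -184$)
$\frac{j}{m} = - \frac{184}{-30} = \left(-184\right) \left(- \frac{1}{30}\right) = \frac{92}{15}$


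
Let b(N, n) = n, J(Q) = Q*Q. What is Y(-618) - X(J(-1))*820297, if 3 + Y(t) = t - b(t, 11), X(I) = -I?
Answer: 819665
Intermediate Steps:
J(Q) = Q**2
Y(t) = -14 + t (Y(t) = -3 + (t - 1*11) = -3 + (t - 11) = -3 + (-11 + t) = -14 + t)
Y(-618) - X(J(-1))*820297 = (-14 - 618) - (-1*(-1)**2)*820297 = -632 - (-1*1)*820297 = -632 - (-1)*820297 = -632 - 1*(-820297) = -632 + 820297 = 819665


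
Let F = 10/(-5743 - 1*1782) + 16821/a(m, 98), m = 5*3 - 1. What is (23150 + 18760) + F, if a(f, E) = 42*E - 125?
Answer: 251755836673/6006455 ≈ 41914.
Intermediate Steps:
m = 14 (m = 15 - 1 = 14)
a(f, E) = -125 + 42*E
F = 25307623/6006455 (F = 10/(-5743 - 1*1782) + 16821/(-125 + 42*98) = 10/(-5743 - 1782) + 16821/(-125 + 4116) = 10/(-7525) + 16821/3991 = 10*(-1/7525) + 16821*(1/3991) = -2/1505 + 16821/3991 = 25307623/6006455 ≈ 4.2134)
(23150 + 18760) + F = (23150 + 18760) + 25307623/6006455 = 41910 + 25307623/6006455 = 251755836673/6006455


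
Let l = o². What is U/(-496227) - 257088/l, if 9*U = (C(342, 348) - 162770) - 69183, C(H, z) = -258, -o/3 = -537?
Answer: -6734617013/143096483763 ≈ -0.047063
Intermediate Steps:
o = 1611 (o = -3*(-537) = 1611)
U = -232211/9 (U = ((-258 - 162770) - 69183)/9 = (-163028 - 69183)/9 = (⅑)*(-232211) = -232211/9 ≈ -25801.)
l = 2595321 (l = 1611² = 2595321)
U/(-496227) - 257088/l = -232211/9/(-496227) - 257088/2595321 = -232211/9*(-1/496227) - 257088*1/2595321 = 232211/4466043 - 85696/865107 = -6734617013/143096483763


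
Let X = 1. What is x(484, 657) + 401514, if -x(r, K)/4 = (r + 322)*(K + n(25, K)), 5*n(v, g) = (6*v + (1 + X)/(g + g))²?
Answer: -35017413825854/2158245 ≈ -1.6225e+7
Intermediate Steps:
n(v, g) = (1/g + 6*v)²/5 (n(v, g) = (6*v + (1 + 1)/(g + g))²/5 = (6*v + 2/((2*g)))²/5 = (6*v + 2*(1/(2*g)))²/5 = (6*v + 1/g)²/5 = (1/g + 6*v)²/5)
x(r, K) = -4*(322 + r)*(K + (1 + 150*K)²/(5*K²)) (x(r, K) = -4*(r + 322)*(K + (1 + 6*K*25)²/(5*K²)) = -4*(322 + r)*(K + (1 + 150*K)²/(5*K²)))
x(484, 657) + 401514 = (⅘)*(-322*(1 + 150*657)² - 1*484*(1 + 150*657)² + 5*657³*(-322 - 1*484))/657² + 401514 = (⅘)*(1/431649)*(-322*(1 + 98550)² - 1*484*(1 + 98550)² + 5*283593393*(-322 - 484)) + 401514 = (⅘)*(1/431649)*(-322*98551² - 1*484*98551² + 5*283593393*(-806)) + 401514 = (⅘)*(1/431649)*(-322*9712299601 - 1*484*9712299601 - 1142881373790) + 401514 = (⅘)*(1/431649)*(-3127360471522 - 4700753006884 - 1142881373790) + 401514 = (⅘)*(1/431649)*(-8970994852196) + 401514 = -35883979408784/2158245 + 401514 = -35017413825854/2158245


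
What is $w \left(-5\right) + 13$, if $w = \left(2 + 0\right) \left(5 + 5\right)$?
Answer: $-87$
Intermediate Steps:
$w = 20$ ($w = 2 \cdot 10 = 20$)
$w \left(-5\right) + 13 = 20 \left(-5\right) + 13 = -100 + 13 = -87$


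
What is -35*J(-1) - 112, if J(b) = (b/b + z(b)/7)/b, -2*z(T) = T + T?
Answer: -72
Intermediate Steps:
z(T) = -T (z(T) = -(T + T)/2 = -T)
J(b) = (1 - b/7)/b (J(b) = (b/b - b/7)/b = (1 - b*(⅐))/b = (1 - b/7)/b)
-35*J(-1) - 112 = -5*(7 - 1*(-1))/(-1) - 112 = -5*(-1)*(7 + 1) - 112 = -5*(-1)*8 - 112 = -35*(-8/7) - 112 = 40 - 112 = -72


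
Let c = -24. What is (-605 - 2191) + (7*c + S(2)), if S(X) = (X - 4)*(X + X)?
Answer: -2972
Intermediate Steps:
S(X) = 2*X*(-4 + X) (S(X) = (-4 + X)*(2*X) = 2*X*(-4 + X))
(-605 - 2191) + (7*c + S(2)) = (-605 - 2191) + (7*(-24) + 2*2*(-4 + 2)) = -2796 + (-168 + 2*2*(-2)) = -2796 + (-168 - 8) = -2796 - 176 = -2972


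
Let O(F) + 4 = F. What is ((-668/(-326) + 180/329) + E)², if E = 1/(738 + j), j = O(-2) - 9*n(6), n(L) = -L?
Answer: 11987022814179169/1776691795275684 ≈ 6.7468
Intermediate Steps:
O(F) = -4 + F
j = 48 (j = (-4 - 2) - (-9)*6 = -6 - 9*(-6) = -6 + 54 = 48)
E = 1/786 (E = 1/(738 + 48) = 1/786 ≈ 0.0012723)
((-668/(-326) + 180/329) + E)² = ((-668/(-326) + 180/329) + 1/786)² = ((-668*(-1/326) + 180*(1/329)) + 1/786)² = ((334/163 + 180/329) + 1/786)² = (139226/53627 + 1/786)² = (109485263/42150822)² = 11987022814179169/1776691795275684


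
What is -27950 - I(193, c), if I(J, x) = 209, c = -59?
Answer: -28159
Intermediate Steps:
-27950 - I(193, c) = -27950 - 1*209 = -27950 - 209 = -28159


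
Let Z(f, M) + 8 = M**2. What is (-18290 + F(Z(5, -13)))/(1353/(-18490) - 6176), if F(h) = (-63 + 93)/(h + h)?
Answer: 54447040750/18385490473 ≈ 2.9614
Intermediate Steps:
Z(f, M) = -8 + M**2
F(h) = 15/h (F(h) = 30/((2*h)) = 30*(1/(2*h)) = 15/h)
(-18290 + F(Z(5, -13)))/(1353/(-18490) - 6176) = (-18290 + 15/(-8 + (-13)**2))/(1353/(-18490) - 6176) = (-18290 + 15/(-8 + 169))/(1353*(-1/18490) - 6176) = (-18290 + 15/161)/(-1353/18490 - 6176) = (-18290 + 15*(1/161))/(-114195593/18490) = (-18290 + 15/161)*(-18490/114195593) = -2944675/161*(-18490/114195593) = 54447040750/18385490473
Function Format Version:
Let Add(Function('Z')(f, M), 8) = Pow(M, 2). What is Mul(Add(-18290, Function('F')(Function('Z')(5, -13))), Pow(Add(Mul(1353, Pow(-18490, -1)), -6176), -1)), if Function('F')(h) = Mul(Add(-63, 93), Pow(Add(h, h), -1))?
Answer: Rational(54447040750, 18385490473) ≈ 2.9614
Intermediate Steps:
Function('Z')(f, M) = Add(-8, Pow(M, 2))
Function('F')(h) = Mul(15, Pow(h, -1)) (Function('F')(h) = Mul(30, Pow(Mul(2, h), -1)) = Mul(30, Mul(Rational(1, 2), Pow(h, -1))) = Mul(15, Pow(h, -1)))
Mul(Add(-18290, Function('F')(Function('Z')(5, -13))), Pow(Add(Mul(1353, Pow(-18490, -1)), -6176), -1)) = Mul(Add(-18290, Mul(15, Pow(Add(-8, Pow(-13, 2)), -1))), Pow(Add(Mul(1353, Pow(-18490, -1)), -6176), -1)) = Mul(Add(-18290, Mul(15, Pow(Add(-8, 169), -1))), Pow(Add(Mul(1353, Rational(-1, 18490)), -6176), -1)) = Mul(Add(-18290, Mul(15, Pow(161, -1))), Pow(Add(Rational(-1353, 18490), -6176), -1)) = Mul(Add(-18290, Mul(15, Rational(1, 161))), Pow(Rational(-114195593, 18490), -1)) = Mul(Add(-18290, Rational(15, 161)), Rational(-18490, 114195593)) = Mul(Rational(-2944675, 161), Rational(-18490, 114195593)) = Rational(54447040750, 18385490473)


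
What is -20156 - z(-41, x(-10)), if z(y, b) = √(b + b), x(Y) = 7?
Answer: -20156 - √14 ≈ -20160.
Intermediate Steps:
z(y, b) = √2*√b (z(y, b) = √(2*b) = √2*√b)
-20156 - z(-41, x(-10)) = -20156 - √2*√7 = -20156 - √14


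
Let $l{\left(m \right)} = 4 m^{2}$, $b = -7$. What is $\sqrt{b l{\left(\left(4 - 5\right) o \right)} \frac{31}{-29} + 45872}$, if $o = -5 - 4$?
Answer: $\frac{2 \sqrt{10154321}}{29} \approx 219.76$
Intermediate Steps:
$o = -9$
$\sqrt{b l{\left(\left(4 - 5\right) o \right)} \frac{31}{-29} + 45872} = \sqrt{- 7 \cdot 4 \left(\left(4 - 5\right) \left(-9\right)\right)^{2} \frac{31}{-29} + 45872} = \sqrt{- 7 \cdot 4 \left(\left(-1\right) \left(-9\right)\right)^{2} \cdot 31 \left(- \frac{1}{29}\right) + 45872} = \sqrt{- 7 \cdot 4 \cdot 9^{2} \left(- \frac{31}{29}\right) + 45872} = \sqrt{- 7 \cdot 4 \cdot 81 \left(- \frac{31}{29}\right) + 45872} = \sqrt{\left(-7\right) 324 \left(- \frac{31}{29}\right) + 45872} = \sqrt{\left(-2268\right) \left(- \frac{31}{29}\right) + 45872} = \sqrt{\frac{70308}{29} + 45872} = \sqrt{\frac{1400596}{29}} = \frac{2 \sqrt{10154321}}{29}$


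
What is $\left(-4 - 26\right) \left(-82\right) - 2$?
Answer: $2458$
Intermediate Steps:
$\left(-4 - 26\right) \left(-82\right) - 2 = \left(-30\right) \left(-82\right) - 2 = 2460 - 2 = 2458$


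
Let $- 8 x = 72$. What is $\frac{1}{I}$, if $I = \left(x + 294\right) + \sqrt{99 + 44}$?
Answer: $\frac{285}{81082} - \frac{\sqrt{143}}{81082} \approx 0.0033675$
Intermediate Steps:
$x = -9$ ($x = \left(- \frac{1}{8}\right) 72 = -9$)
$I = 285 + \sqrt{143}$ ($I = \left(-9 + 294\right) + \sqrt{99 + 44} = 285 + \sqrt{143} \approx 296.96$)
$\frac{1}{I} = \frac{1}{285 + \sqrt{143}}$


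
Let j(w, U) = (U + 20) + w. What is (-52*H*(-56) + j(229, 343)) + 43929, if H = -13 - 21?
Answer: -54487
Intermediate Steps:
H = -34
j(w, U) = 20 + U + w (j(w, U) = (20 + U) + w = 20 + U + w)
(-52*H*(-56) + j(229, 343)) + 43929 = (-52*(-34)*(-56) + (20 + 343 + 229)) + 43929 = (1768*(-56) + 592) + 43929 = (-99008 + 592) + 43929 = -98416 + 43929 = -54487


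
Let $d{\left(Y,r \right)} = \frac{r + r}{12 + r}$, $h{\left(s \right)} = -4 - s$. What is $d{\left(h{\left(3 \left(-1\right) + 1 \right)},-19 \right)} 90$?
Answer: $\frac{3420}{7} \approx 488.57$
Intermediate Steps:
$d{\left(Y,r \right)} = \frac{2 r}{12 + r}$
$d{\left(h{\left(3 \left(-1\right) + 1 \right)},-19 \right)} 90 = 2 \left(-19\right) \frac{1}{12 - 19} \cdot 90 = 2 \left(-19\right) \frac{1}{-7} \cdot 90 = 2 \left(-19\right) \left(- \frac{1}{7}\right) 90 = \frac{38}{7} \cdot 90 = \frac{3420}{7}$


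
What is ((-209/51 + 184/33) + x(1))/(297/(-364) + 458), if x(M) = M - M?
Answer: 301756/93358815 ≈ 0.0032322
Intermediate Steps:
x(M) = 0
((-209/51 + 184/33) + x(1))/(297/(-364) + 458) = ((-209/51 + 184/33) + 0)/(297/(-364) + 458) = ((-209*1/51 + 184*(1/33)) + 0)/(297*(-1/364) + 458) = ((-209/51 + 184/33) + 0)/(-297/364 + 458) = (829/561 + 0)/(166415/364) = (829/561)*(364/166415) = 301756/93358815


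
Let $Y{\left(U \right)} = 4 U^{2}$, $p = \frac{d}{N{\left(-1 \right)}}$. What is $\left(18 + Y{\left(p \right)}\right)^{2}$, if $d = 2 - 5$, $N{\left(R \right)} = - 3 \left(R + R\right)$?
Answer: $361$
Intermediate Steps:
$N{\left(R \right)} = - 6 R$ ($N{\left(R \right)} = - 3 \cdot 2 R = - 6 R$)
$d = -3$ ($d = 2 - 5 = -3$)
$p = - \frac{1}{2}$ ($p = - \frac{3}{\left(-6\right) \left(-1\right)} = - \frac{3}{6} = \left(-3\right) \frac{1}{6} = - \frac{1}{2} \approx -0.5$)
$\left(18 + Y{\left(p \right)}\right)^{2} = \left(18 + 4 \left(- \frac{1}{2}\right)^{2}\right)^{2} = \left(18 + 4 \cdot \frac{1}{4}\right)^{2} = \left(18 + 1\right)^{2} = 19^{2} = 361$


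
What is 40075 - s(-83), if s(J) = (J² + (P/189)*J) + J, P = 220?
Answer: 6306101/189 ≈ 33366.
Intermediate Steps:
s(J) = J² + 409*J/189 (s(J) = (J² + (220/189)*J) + J = (J² + (220*(1/189))*J) + J = (J² + 220*J/189) + J = J² + 409*J/189)
40075 - s(-83) = 40075 - (-83)*(409 + 189*(-83))/189 = 40075 - (-83)*(409 - 15687)/189 = 40075 - (-83)*(-15278)/189 = 40075 - 1*1268074/189 = 40075 - 1268074/189 = 6306101/189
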